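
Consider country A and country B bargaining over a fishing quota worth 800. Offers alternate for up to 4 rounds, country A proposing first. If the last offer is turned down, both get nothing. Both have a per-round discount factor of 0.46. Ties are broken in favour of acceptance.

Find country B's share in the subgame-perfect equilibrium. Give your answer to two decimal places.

276.59

Round 4 (country B proposes): country A will accept anything ≥ 0, so country B offers 0 and keeps 800.
Round 3 (country A proposes): country B can get 800 next round, worth 0.46 × 800 = 368 now; country A offers that and keeps 432.
Round 2 (country B proposes): country A can get 432 next round, worth 0.46 × 432 = 198.72 now, so country B offers 198.72, keeping 601.28.
Round 1 (country A proposes): country B can get 601.28 next round, worth 0.46 × 601.28 = 276.5888 now; country A offers that and keeps 523.4112.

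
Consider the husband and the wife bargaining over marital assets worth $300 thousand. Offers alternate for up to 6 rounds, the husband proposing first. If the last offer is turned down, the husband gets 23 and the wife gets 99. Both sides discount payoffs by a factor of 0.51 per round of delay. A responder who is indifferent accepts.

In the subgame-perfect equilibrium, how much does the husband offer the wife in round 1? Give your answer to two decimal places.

104.03

Round 6 (the wife proposes): the husband gets 23 if talks fail, so the wife offers 23 and keeps 277.
Round 5 (the husband proposes): the wife can get 277 next round, worth 0.51 × 277 = 141.27 now; the husband offers that and keeps 158.73.
Round 4 (the wife proposes): the husband can get 158.73 next round, worth 0.51 × 158.73 = 80.9523 now, so the wife offers 80.9523, keeping 219.0477.
Round 3 (the husband proposes): the wife can get 219.0477 next round, worth 0.51 × 219.0477 = 111.714327 now, so the husband offers 111.714327, keeping 188.285673.
Round 2 (the wife proposes): the husband can get 188.285673 next round, worth 0.51 × 188.285673 = 96.02569323 now. The wife offers 96.02569323 and keeps 300 − 96.02569323 = 203.97430677.
Round 1 (the husband proposes): the wife can get 203.97430677 next round, worth 0.51 × 203.97430677 = 104.0268964527 now; the husband offers that and keeps 195.9731035473.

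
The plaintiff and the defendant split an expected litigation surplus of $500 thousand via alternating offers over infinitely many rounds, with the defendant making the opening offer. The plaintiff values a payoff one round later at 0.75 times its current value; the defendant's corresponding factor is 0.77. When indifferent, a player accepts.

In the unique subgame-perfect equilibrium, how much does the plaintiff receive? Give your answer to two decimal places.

204.14

When the defendant proposes, the plaintiff accepts any offer worth at least 0.75 times what the plaintiff would get by proposing next round; and vice versa.
This gives x = 500 − 0.75y and y = 500 − 0.77x, where x and y are each side's share when it proposes.
Hence (1 − 0.75·0.77)x = 500(1 − 0.75), i.e. 0.4225·x = 125.
x ≈ 295.8580; the plaintiff's share is 500 − x ≈ 204.1420.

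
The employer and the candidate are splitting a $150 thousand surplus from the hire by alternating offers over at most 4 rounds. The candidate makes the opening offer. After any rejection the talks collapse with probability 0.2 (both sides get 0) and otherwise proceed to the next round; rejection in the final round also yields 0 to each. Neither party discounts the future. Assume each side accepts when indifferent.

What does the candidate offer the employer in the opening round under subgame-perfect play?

100.8

Round 4 (the employer proposes): the candidate will accept anything ≥ 0, so the employer offers 0 and keeps 150.
Round 3 (the candidate proposes): rejecting gives the employer an expected 0.8 × 150 = 120, so the candidate offers 120, keeping 30.
Round 2 (the employer proposes): rejecting gives the candidate an expected 0.8 × 30 = 24, so the employer offers 24, keeping 126.
Round 1 (the candidate proposes): rejecting gives the employer an expected 0.8 × 126 = 100.8, so the candidate offers 100.8, keeping 49.2.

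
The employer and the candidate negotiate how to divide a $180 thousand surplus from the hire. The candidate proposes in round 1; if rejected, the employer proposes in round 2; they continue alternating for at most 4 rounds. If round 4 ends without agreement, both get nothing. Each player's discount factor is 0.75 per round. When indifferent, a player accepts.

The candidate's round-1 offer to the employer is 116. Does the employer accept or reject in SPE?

Accept

Work out the employer's continuation value if the offer is rejected.
Round 4 (the employer proposes): the candidate will accept anything ≥ 0, so the employer offers 0 and keeps 180.
Round 3 (the candidate proposes): the employer can get 180 next round, worth 0.75 × 180 = 135 now, so the candidate offers 135, keeping 45.
Round 2 (the employer proposes): the candidate can get 45 next round, worth 0.75 × 45 = 33.75 now, so the employer offers 33.75, keeping 146.25.
So by rejecting in round 1, the employer gets 146.25 next round, worth 0.75 × 146.25 = 109.6875 now.
Offer 116 ≥ 109.6875, so the employer accepts.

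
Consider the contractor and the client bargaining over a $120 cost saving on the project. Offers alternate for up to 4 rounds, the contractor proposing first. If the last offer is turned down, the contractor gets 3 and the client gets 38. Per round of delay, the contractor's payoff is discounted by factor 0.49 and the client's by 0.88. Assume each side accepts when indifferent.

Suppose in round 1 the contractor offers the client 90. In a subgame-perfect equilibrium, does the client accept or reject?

Reject

Round 4 (the client proposes): the contractor gets 3 if talks fail, so the client offers 3 and keeps 117.
Round 3 (the contractor proposes): the client can get 117 next round, worth 0.88 × 117 = 102.96 now. The contractor offers 102.96 and keeps 120 − 102.96 = 17.04.
Round 2 (the client proposes): the contractor can get 17.04 next round, worth 0.49 × 17.04 = 8.3496 now, so the client offers 8.3496, keeping 111.6504.
So by rejecting in round 1, the client gets 111.6504 next round, worth 0.88 × 111.6504 = 98.252352 now.
Offer 90 < 98.252352, so the client rejects.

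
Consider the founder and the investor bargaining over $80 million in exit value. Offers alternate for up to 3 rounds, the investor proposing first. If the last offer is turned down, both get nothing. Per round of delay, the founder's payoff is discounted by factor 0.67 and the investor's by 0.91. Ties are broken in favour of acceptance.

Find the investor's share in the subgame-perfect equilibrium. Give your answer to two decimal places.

75.18

Round 3 (the investor proposes): the founder will accept anything ≥ 0, so the investor offers 0 and keeps 80.
Round 2 (the founder proposes): the investor can get 80 next round, worth 0.91 × 80 = 72.8 now. The founder offers 72.8 and keeps 80 − 72.8 = 7.2.
Round 1 (the investor proposes): the founder can get 7.2 next round, worth 0.67 × 7.2 = 4.824 now, so the investor offers 4.824, keeping 75.176.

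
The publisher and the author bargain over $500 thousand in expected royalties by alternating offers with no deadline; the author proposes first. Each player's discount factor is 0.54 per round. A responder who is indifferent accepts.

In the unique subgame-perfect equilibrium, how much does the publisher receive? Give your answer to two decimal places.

Let x be the author's share when the author proposes and y be the publisher's share when the publisher proposes.
The publisher accepts iff offered ≥ 0.54·y, so x = 500 − 0.54y. Symmetrically y = 500 − 0.54x.
Substituting: x = 500 − 0.54(500 − 0.54x), giving x(1 − 0.54·0.54) = 500(1 − 0.54).
So x = 500 × 0.46 / 0.7084 ≈ 324.6753, and the publisher receives 500 − x ≈ 175.3247.

175.32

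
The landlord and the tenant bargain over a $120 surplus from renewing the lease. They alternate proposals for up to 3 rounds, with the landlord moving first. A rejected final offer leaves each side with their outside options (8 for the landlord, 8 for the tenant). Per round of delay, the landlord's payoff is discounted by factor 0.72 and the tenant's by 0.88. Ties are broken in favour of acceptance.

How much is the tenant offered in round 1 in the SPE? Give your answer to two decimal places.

Round 3 (the landlord proposes): the tenant gets 8 if talks fail, so the landlord offers 8 and keeps 112.
Round 2 (the tenant proposes): the landlord can get 112 next round, worth 0.72 × 112 = 80.64 now; the tenant offers that and keeps 39.36.
Round 1 (the landlord proposes): the tenant can get 39.36 next round, worth 0.88 × 39.36 = 34.6368 now. The landlord offers 34.6368 and keeps 120 − 34.6368 = 85.3632.

34.64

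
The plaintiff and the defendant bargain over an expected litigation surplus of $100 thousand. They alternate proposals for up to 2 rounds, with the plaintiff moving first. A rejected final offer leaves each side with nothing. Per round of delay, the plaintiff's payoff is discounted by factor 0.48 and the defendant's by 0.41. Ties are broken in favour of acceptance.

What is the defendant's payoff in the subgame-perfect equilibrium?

41

Round 2 (the defendant proposes): the plaintiff will accept anything ≥ 0, so the defendant offers 0 and keeps 100.
Round 1 (the plaintiff proposes): the defendant can get 100 next round, worth 0.41 × 100 = 41 now. The plaintiff offers 41 and keeps 100 − 41 = 59.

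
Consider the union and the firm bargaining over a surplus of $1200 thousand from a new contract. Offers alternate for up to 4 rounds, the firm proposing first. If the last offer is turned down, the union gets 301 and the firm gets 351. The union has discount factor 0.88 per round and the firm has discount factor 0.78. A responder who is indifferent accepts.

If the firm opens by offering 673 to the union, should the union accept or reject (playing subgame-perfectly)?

Work out the union's continuation value if the offer is rejected.
Round 4 (the union proposes): the firm gets 351 if talks fail, so the union offers 351 and keeps 849.
Round 3 (the firm proposes): the union can get 849 next round, worth 0.88 × 849 = 747.12 now; the firm offers that and keeps 452.88.
Round 2 (the union proposes): the firm can get 452.88 next round, worth 0.78 × 452.88 = 353.2464 now. The union offers 353.2464 and keeps 1200 − 353.2464 = 846.7536.
So by rejecting in round 1, the union gets 846.7536 next round, worth 0.88 × 846.7536 = 745.143168 now.
Offer 673 < 745.143168, so the union rejects.

Reject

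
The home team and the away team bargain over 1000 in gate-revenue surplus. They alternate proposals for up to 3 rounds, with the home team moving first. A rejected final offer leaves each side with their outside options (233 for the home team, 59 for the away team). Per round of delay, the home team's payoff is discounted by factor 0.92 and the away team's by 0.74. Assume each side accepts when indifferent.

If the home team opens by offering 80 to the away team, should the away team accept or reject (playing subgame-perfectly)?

Round 3 (the home team proposes): the away team gets 59 if talks fail, so the home team offers 59 and keeps 941.
Round 2 (the away team proposes): the home team can get 941 next round, worth 0.92 × 941 = 865.72 now; the away team offers that and keeps 134.28.
So by rejecting in round 1, the away team gets 134.28 next round, worth 0.74 × 134.28 = 99.3672 now.
Offer 80 < 99.3672, so the away team rejects.

Reject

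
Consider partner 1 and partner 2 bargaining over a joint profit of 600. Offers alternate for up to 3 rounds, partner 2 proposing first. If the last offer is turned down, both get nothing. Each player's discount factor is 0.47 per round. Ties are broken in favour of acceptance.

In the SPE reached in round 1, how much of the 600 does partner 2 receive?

450.54

Round 3 (partner 2 proposes): partner 1 will accept anything ≥ 0, so partner 2 offers 0 and keeps 600.
Round 2 (partner 1 proposes): partner 2 can get 600 next round, worth 0.47 × 600 = 282 now. Partner 1 offers 282 and keeps 600 − 282 = 318.
Round 1 (partner 2 proposes): partner 1 can get 318 next round, worth 0.47 × 318 = 149.46 now; partner 2 offers that and keeps 450.54.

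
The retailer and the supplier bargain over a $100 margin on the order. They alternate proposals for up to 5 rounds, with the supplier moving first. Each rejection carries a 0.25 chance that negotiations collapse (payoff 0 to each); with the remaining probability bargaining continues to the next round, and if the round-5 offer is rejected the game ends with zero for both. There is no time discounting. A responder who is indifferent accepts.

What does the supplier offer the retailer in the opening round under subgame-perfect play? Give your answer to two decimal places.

By backward induction:
Round 5 (the supplier proposes): the retailer will accept anything ≥ 0, so the supplier offers 0 and keeps 100.
Round 4 (the retailer proposes): rejecting gives the supplier an expected 0.75 × 100 = 75. The retailer offers 75 and keeps 100 − 75 = 25.
Round 3 (the supplier proposes): rejecting gives the retailer an expected 0.75 × 25 = 18.75; the supplier offers that and keeps 81.25.
Round 2 (the retailer proposes): rejecting gives the supplier an expected 0.75 × 81.25 = 60.9375; the retailer offers that and keeps 39.0625.
Round 1 (the supplier proposes): rejecting gives the retailer an expected 0.75 × 39.0625 = 29.296875. The supplier offers 29.296875 and keeps 100 − 29.296875 = 70.703125.

29.30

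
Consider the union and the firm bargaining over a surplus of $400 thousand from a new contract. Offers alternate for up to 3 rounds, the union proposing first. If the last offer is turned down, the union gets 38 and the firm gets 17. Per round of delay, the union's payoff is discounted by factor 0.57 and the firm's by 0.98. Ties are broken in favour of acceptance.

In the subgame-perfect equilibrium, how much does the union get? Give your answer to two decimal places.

Solve by backward induction from round 3.
Round 3 (the union proposes): the firm gets 17 if talks fail, so the union offers 17 and keeps 383.
Round 2 (the firm proposes): the union can get 383 next round, worth 0.57 × 383 = 218.31 now, so the firm offers 218.31, keeping 181.69.
Round 1 (the union proposes): the firm can get 181.69 next round, worth 0.98 × 181.69 = 178.0562 now, so the union offers 178.0562, keeping 221.9438.

221.94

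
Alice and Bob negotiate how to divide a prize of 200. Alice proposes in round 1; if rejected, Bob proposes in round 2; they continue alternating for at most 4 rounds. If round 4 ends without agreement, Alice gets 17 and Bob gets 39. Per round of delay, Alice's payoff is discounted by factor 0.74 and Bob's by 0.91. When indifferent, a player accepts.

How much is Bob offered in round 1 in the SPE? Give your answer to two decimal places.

159.46

Round 4 (Bob proposes): Alice gets 17 if talks fail, so Bob offers 17 and keeps 183.
Round 3 (Alice proposes): Bob can get 183 next round, worth 0.91 × 183 = 166.53 now, so Alice offers 166.53, keeping 33.47.
Round 2 (Bob proposes): Alice can get 33.47 next round, worth 0.74 × 33.47 = 24.7678 now, so Bob offers 24.7678, keeping 175.2322.
Round 1 (Alice proposes): Bob can get 175.2322 next round, worth 0.91 × 175.2322 = 159.461302 now. Alice offers 159.461302 and keeps 200 − 159.461302 = 40.538698.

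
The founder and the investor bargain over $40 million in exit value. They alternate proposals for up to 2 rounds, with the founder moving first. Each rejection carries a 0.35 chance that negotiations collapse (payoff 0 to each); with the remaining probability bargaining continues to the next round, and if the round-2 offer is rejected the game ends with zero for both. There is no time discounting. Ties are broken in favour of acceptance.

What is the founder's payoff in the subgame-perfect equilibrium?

14

By backward induction:
Round 2 (the investor proposes): the founder will accept anything ≥ 0, so the investor offers 0 and keeps 40.
Round 1 (the founder proposes): rejecting gives the investor an expected 0.65 × 40 = 26, so the founder offers 26, keeping 14.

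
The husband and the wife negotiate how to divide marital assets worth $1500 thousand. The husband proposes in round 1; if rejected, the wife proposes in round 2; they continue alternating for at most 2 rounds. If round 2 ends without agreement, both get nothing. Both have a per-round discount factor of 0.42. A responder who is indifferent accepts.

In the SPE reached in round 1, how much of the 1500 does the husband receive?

Solve by backward induction from round 2.
Round 2 (the wife proposes): rejection yields 0 for the husband; the wife offers 0 and keeps 1500.
Round 1 (the husband proposes): the wife can get 1500 next round, worth 0.42 × 1500 = 630 now, so the husband offers 630, keeping 870.

870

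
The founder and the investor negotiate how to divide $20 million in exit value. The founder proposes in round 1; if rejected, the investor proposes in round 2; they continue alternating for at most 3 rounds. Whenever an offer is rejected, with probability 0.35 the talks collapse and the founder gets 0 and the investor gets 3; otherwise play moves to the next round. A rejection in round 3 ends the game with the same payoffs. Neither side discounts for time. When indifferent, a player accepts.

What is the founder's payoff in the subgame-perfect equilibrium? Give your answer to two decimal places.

13.13

Round 3 (the founder proposes): the investor gets 3 if talks fail, so the founder offers 3 and keeps 17.
Round 2 (the investor proposes): rejecting gives the founder an expected 0.65 × 17 = 11.05; the investor offers that and keeps 8.95.
Round 1 (the founder proposes): rejecting gives the investor an expected 0.65 × 8.95 + 0.35 × 3 = 6.8675. The founder offers 6.8675 and keeps 20 − 6.8675 = 13.1325.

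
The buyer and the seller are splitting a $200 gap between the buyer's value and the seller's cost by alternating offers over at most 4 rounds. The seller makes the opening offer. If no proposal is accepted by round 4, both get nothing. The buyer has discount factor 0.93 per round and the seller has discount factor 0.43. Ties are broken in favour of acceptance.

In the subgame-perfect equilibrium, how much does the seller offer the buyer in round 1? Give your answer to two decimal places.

Round 4 (the buyer proposes): the seller will accept anything ≥ 0, so the buyer offers 0 and keeps 200.
Round 3 (the seller proposes): the buyer can get 200 next round, worth 0.93 × 200 = 186 now, so the seller offers 186, keeping 14.
Round 2 (the buyer proposes): the seller can get 14 next round, worth 0.43 × 14 = 6.02 now; the buyer offers that and keeps 193.98.
Round 1 (the seller proposes): the buyer can get 193.98 next round, worth 0.93 × 193.98 = 180.4014 now, so the seller offers 180.4014, keeping 19.5986.

180.40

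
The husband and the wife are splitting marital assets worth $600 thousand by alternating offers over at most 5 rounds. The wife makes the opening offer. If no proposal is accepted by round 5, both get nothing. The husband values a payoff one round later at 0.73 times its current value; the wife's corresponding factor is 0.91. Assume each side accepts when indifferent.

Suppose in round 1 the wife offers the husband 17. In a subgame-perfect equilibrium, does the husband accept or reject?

Reject

Round 5 (the wife proposes): the husband will accept anything ≥ 0, so the wife offers 0 and keeps 600.
Round 4 (the husband proposes): the wife can get 600 next round, worth 0.91 × 600 = 546 now; the husband offers that and keeps 54.
Round 3 (the wife proposes): the husband can get 54 next round, worth 0.73 × 54 = 39.42 now. The wife offers 39.42 and keeps 600 − 39.42 = 560.58.
Round 2 (the husband proposes): the wife can get 560.58 next round, worth 0.91 × 560.58 = 510.1278 now. The husband offers 510.1278 and keeps 600 − 510.1278 = 89.8722.
So by rejecting in round 1, the husband gets 89.8722 next round, worth 0.73 × 89.8722 = 65.606706 now.
Offer 17 < 65.606706, so the husband rejects.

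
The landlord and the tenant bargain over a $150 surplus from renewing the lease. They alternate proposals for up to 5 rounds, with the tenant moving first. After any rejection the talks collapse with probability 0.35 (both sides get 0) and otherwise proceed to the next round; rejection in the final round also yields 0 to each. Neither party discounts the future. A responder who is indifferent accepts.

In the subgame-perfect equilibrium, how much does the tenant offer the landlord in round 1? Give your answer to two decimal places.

Round 5 (the tenant proposes): rejection yields 0 for the landlord; the tenant offers 0 and keeps 150.
Round 4 (the landlord proposes): rejecting gives the tenant an expected 0.65 × 150 = 97.5, so the landlord offers 97.5, keeping 52.5.
Round 3 (the tenant proposes): rejecting gives the landlord an expected 0.65 × 52.5 = 34.125, so the tenant offers 34.125, keeping 115.875.
Round 2 (the landlord proposes): rejecting gives the tenant an expected 0.65 × 115.875 = 75.31875. The landlord offers 75.31875 and keeps 150 − 75.31875 = 74.68125.
Round 1 (the tenant proposes): rejecting gives the landlord an expected 0.65 × 74.68125 = 48.5428125; the tenant offers that and keeps 101.4571875.

48.54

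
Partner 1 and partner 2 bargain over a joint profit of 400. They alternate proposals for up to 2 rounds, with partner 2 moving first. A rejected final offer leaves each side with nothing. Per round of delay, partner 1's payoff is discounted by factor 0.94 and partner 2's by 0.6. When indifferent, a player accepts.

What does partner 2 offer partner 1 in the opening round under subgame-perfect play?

376

Round 2 (partner 1 proposes): rejection yields 0 for partner 2; partner 1 offers 0 and keeps 400.
Round 1 (partner 2 proposes): partner 1 can get 400 next round, worth 0.94 × 400 = 376 now; partner 2 offers that and keeps 24.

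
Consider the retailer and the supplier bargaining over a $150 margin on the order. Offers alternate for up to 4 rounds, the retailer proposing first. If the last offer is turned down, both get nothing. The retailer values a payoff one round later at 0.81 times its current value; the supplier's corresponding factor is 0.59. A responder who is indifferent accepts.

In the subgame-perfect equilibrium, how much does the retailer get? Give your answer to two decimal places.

90.89

Round 4 (the supplier proposes): the retailer will accept anything ≥ 0, so the supplier offers 0 and keeps 150.
Round 3 (the retailer proposes): the supplier can get 150 next round, worth 0.59 × 150 = 88.5 now; the retailer offers that and keeps 61.5.
Round 2 (the supplier proposes): the retailer can get 61.5 next round, worth 0.81 × 61.5 = 49.815 now. The supplier offers 49.815 and keeps 150 − 49.815 = 100.185.
Round 1 (the retailer proposes): the supplier can get 100.185 next round, worth 0.59 × 100.185 = 59.10915 now, so the retailer offers 59.10915, keeping 90.89085.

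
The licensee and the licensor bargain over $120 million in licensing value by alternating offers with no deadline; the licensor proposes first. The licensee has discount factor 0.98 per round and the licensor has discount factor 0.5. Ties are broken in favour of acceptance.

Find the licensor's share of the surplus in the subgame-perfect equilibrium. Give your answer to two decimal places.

When the licensor proposes, the licensee accepts any offer worth at least 0.98 times what the licensee would get by proposing next round; and vice versa.
This gives x = 120 − 0.98y and y = 120 − 0.5x, where x and y are each side's share when it proposes.
Hence (1 − 0.98·0.5)x = 120(1 − 0.98), i.e. 0.51·x = 2.4.
x ≈ 4.7059; the licensee's share is 120 − x ≈ 115.2941.

4.71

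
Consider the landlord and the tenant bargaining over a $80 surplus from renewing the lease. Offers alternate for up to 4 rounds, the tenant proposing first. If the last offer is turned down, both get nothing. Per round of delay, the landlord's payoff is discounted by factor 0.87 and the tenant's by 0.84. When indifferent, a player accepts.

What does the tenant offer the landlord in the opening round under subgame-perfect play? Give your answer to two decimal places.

62.00

Round 4 (the landlord proposes): rejection yields 0 for the tenant; the landlord offers 0 and keeps 80.
Round 3 (the tenant proposes): the landlord can get 80 next round, worth 0.87 × 80 = 69.6 now. The tenant offers 69.6 and keeps 80 − 69.6 = 10.4.
Round 2 (the landlord proposes): the tenant can get 10.4 next round, worth 0.84 × 10.4 = 8.736 now; the landlord offers that and keeps 71.264.
Round 1 (the tenant proposes): the landlord can get 71.264 next round, worth 0.87 × 71.264 = 61.99968 now. The tenant offers 61.99968 and keeps 80 − 61.99968 = 18.00032.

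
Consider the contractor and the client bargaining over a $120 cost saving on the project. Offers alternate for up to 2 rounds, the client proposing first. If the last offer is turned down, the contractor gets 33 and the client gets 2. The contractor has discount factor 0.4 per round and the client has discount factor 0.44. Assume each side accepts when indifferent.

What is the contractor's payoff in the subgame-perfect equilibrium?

47.2

Round 2 (the contractor proposes): the client gets 2 if talks fail, so the contractor offers 2 and keeps 118.
Round 1 (the client proposes): the contractor can get 118 next round, worth 0.4 × 118 = 47.2 now. The client offers 47.2 and keeps 120 − 47.2 = 72.8.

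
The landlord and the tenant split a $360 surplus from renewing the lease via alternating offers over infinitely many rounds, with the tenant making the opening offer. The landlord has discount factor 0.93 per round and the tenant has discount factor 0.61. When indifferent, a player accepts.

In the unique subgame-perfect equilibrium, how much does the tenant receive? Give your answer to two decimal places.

When the tenant proposes, the landlord accepts any offer worth at least 0.93 times what the landlord would get by proposing next round; and vice versa.
This gives x = 360 − 0.93y and y = 360 − 0.61x, where x and y are each side's share when it proposes.
Hence (1 − 0.93·0.61)x = 360(1 − 0.93), i.e. 0.4327·x = 25.2.
x ≈ 58.2390; the landlord's share is 360 − x ≈ 301.7610.

58.24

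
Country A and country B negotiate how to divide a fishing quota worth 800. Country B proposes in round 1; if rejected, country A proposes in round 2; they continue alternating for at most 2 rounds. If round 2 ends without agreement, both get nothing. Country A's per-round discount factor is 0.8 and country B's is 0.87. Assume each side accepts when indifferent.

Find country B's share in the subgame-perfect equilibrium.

160

By backward induction:
Round 2 (country A proposes): country B will accept anything ≥ 0, so country A offers 0 and keeps 800.
Round 1 (country B proposes): country A can get 800 next round, worth 0.8 × 800 = 640 now; country B offers that and keeps 160.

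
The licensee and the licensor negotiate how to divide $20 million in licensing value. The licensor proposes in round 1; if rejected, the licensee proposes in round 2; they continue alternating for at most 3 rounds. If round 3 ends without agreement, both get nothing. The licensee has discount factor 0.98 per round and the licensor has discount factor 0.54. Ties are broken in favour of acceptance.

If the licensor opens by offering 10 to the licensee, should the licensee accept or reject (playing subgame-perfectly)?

Accept

Round 3 (the licensor proposes): rejection yields 0 for the licensee; the licensor offers 0 and keeps 20.
Round 2 (the licensee proposes): the licensor can get 20 next round, worth 0.54 × 20 = 10.8 now. The licensee offers 10.8 and keeps 20 − 10.8 = 9.2.
So by rejecting in round 1, the licensee gets 9.2 next round, worth 0.98 × 9.2 = 9.016 now.
Offer 10 ≥ 9.016, so the licensee accepts.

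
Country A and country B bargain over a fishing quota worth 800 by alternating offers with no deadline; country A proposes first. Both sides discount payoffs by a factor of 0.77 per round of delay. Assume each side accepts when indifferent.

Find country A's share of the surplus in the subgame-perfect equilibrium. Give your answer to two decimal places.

451.98

In a stationary SPE each proposer offers the other exactly their discounted continuation value.
If country A keeps x when proposing and country B keeps y when proposing, then x = 800 − 0.77y and y = 800 − 0.77x.
Solving: x = 800(1 − 0.77) / (1 − 0.77·0.77) = 184 / 0.4071 ≈ 451.9774.
Country B gets 800 − 451.9774 ≈ 348.0226.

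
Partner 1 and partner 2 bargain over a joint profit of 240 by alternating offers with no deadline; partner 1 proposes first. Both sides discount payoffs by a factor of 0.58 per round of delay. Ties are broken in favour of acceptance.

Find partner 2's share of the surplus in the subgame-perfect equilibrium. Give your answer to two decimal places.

88.10

When partner 1 proposes, partner 2 accepts any offer worth at least 0.58 times what partner 2 would get by proposing next round; and vice versa.
This gives x = 240 − 0.58y and y = 240 − 0.58x, where x and y are each side's share when it proposes.
Hence (1 − 0.58·0.58)x = 240(1 − 0.58), i.e. 0.6636·x = 100.8.
x ≈ 151.8987; partner 2's share is 240 − x ≈ 88.1013.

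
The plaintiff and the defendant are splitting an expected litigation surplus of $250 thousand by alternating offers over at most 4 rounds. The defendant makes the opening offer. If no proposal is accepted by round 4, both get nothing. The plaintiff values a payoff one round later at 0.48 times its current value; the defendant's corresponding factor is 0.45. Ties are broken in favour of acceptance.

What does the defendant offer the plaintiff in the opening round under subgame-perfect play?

91.92

Round 4 (the plaintiff proposes): rejection yields 0 for the defendant; the plaintiff offers 0 and keeps 250.
Round 3 (the defendant proposes): the plaintiff can get 250 next round, worth 0.48 × 250 = 120 now; the defendant offers that and keeps 130.
Round 2 (the plaintiff proposes): the defendant can get 130 next round, worth 0.45 × 130 = 58.5 now; the plaintiff offers that and keeps 191.5.
Round 1 (the defendant proposes): the plaintiff can get 191.5 next round, worth 0.48 × 191.5 = 91.92 now. The defendant offers 91.92 and keeps 250 − 91.92 = 158.08.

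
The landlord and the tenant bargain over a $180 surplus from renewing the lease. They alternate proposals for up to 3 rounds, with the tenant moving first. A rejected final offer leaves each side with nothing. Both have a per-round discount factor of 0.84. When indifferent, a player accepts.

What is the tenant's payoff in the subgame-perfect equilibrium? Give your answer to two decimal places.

155.81

Round 3 (the tenant proposes): the landlord will accept anything ≥ 0, so the tenant offers 0 and keeps 180.
Round 2 (the landlord proposes): the tenant can get 180 next round, worth 0.84 × 180 = 151.2 now. The landlord offers 151.2 and keeps 180 − 151.2 = 28.8.
Round 1 (the tenant proposes): the landlord can get 28.8 next round, worth 0.84 × 28.8 = 24.192 now. The tenant offers 24.192 and keeps 180 − 24.192 = 155.808.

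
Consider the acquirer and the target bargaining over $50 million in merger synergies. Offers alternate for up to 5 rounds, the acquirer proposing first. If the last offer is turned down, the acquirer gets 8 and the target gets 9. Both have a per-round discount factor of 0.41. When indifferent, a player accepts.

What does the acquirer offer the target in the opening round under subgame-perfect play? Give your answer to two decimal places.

14.38

Round 5 (the acquirer proposes): the target gets 9 if talks fail, so the acquirer offers 9 and keeps 41.
Round 4 (the target proposes): the acquirer can get 41 next round, worth 0.41 × 41 = 16.81 now. The target offers 16.81 and keeps 50 − 16.81 = 33.19.
Round 3 (the acquirer proposes): the target can get 33.19 next round, worth 0.41 × 33.19 = 13.6079 now; the acquirer offers that and keeps 36.3921.
Round 2 (the target proposes): the acquirer can get 36.3921 next round, worth 0.41 × 36.3921 = 14.920761 now, so the target offers 14.920761, keeping 35.079239.
Round 1 (the acquirer proposes): the target can get 35.079239 next round, worth 0.41 × 35.079239 = 14.38248799 now; the acquirer offers that and keeps 35.61751201.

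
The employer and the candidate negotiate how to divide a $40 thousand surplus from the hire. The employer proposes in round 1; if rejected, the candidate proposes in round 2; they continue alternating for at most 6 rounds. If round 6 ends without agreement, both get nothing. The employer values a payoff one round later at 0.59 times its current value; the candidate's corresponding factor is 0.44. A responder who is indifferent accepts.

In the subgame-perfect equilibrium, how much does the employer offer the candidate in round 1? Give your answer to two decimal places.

10.28

By backward induction:
Round 6 (the candidate proposes): rejection yields 0 for the employer; the candidate offers 0 and keeps 40.
Round 5 (the employer proposes): the candidate can get 40 next round, worth 0.44 × 40 = 17.6 now. The employer offers 17.6 and keeps 40 − 17.6 = 22.4.
Round 4 (the candidate proposes): the employer can get 22.4 next round, worth 0.59 × 22.4 = 13.216 now; the candidate offers that and keeps 26.784.
Round 3 (the employer proposes): the candidate can get 26.784 next round, worth 0.44 × 26.784 = 11.78496 now. The employer offers 11.78496 and keeps 40 − 11.78496 = 28.21504.
Round 2 (the candidate proposes): the employer can get 28.21504 next round, worth 0.59 × 28.21504 = 16.6468736 now; the candidate offers that and keeps 23.3531264.
Round 1 (the employer proposes): the candidate can get 23.3531264 next round, worth 0.44 × 23.3531264 = 10.275375616 now, so the employer offers 10.275375616, keeping 29.724624384.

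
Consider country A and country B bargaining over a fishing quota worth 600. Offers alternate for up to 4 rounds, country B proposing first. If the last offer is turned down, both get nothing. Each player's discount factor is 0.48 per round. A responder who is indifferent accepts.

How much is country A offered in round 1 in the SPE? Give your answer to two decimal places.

Solve by backward induction from round 4.
Round 4 (country A proposes): country B will accept anything ≥ 0, so country A offers 0 and keeps 600.
Round 3 (country B proposes): country A can get 600 next round, worth 0.48 × 600 = 288 now, so country B offers 288, keeping 312.
Round 2 (country A proposes): country B can get 312 next round, worth 0.48 × 312 = 149.76 now; country A offers that and keeps 450.24.
Round 1 (country B proposes): country A can get 450.24 next round, worth 0.48 × 450.24 = 216.1152 now, so country B offers 216.1152, keeping 383.8848.

216.12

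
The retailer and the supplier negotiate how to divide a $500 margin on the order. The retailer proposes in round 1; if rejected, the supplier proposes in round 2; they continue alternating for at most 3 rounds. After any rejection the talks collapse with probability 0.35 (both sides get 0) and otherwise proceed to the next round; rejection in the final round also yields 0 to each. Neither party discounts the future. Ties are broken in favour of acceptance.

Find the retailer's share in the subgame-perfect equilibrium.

Round 3 (the retailer proposes): the supplier will accept anything ≥ 0, so the retailer offers 0 and keeps 500.
Round 2 (the supplier proposes): rejecting gives the retailer an expected 0.65 × 500 = 325, so the supplier offers 325, keeping 175.
Round 1 (the retailer proposes): rejecting gives the supplier an expected 0.65 × 175 = 113.75. The retailer offers 113.75 and keeps 500 − 113.75 = 386.25.

386.25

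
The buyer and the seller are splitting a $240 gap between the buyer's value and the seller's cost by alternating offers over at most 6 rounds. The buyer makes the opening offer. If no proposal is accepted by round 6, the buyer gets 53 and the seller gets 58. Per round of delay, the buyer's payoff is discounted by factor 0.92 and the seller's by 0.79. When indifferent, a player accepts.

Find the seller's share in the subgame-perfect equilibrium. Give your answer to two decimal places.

Round 6 (the seller proposes): the buyer gets 53 if talks fail, so the seller offers 53 and keeps 187.
Round 5 (the buyer proposes): the seller can get 187 next round, worth 0.79 × 187 = 147.73 now. The buyer offers 147.73 and keeps 240 − 147.73 = 92.27.
Round 4 (the seller proposes): the buyer can get 92.27 next round, worth 0.92 × 92.27 = 84.8884 now, so the seller offers 84.8884, keeping 155.1116.
Round 3 (the buyer proposes): the seller can get 155.1116 next round, worth 0.79 × 155.1116 = 122.538164 now; the buyer offers that and keeps 117.461836.
Round 2 (the seller proposes): the buyer can get 117.461836 next round, worth 0.92 × 117.461836 = 108.06488912 now, so the seller offers 108.06488912, keeping 131.93511088.
Round 1 (the buyer proposes): the seller can get 131.93511088 next round, worth 0.79 × 131.93511088 = 104.2287375952 now; the buyer offers that and keeps 135.7712624048.

104.23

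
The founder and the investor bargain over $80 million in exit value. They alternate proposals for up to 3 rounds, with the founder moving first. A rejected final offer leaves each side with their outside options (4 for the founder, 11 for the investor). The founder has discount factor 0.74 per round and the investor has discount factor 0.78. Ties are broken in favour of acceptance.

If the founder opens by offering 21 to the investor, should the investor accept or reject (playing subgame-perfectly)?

Work out the investor's continuation value if the offer is rejected.
Round 3 (the founder proposes): the investor gets 11 if talks fail, so the founder offers 11 and keeps 69.
Round 2 (the investor proposes): the founder can get 69 next round, worth 0.74 × 69 = 51.06 now. The investor offers 51.06 and keeps 80 − 51.06 = 28.94.
So by rejecting in round 1, the investor gets 28.94 next round, worth 0.78 × 28.94 = 22.5732 now.
Offer 21 < 22.5732, so the investor rejects.

Reject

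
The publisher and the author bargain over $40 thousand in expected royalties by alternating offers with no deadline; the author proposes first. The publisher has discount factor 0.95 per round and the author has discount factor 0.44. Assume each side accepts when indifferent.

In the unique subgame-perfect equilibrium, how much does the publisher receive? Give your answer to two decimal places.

In a stationary SPE each proposer offers the other exactly their discounted continuation value.
If the author keeps x when proposing and the publisher keeps y when proposing, then x = 40 − 0.95y and y = 40 − 0.44x.
Solving: x = 40(1 − 0.95) / (1 − 0.44·0.95) = 2 / 0.582 ≈ 3.4364.
The publisher gets 40 − 3.4364 ≈ 36.5636.

36.56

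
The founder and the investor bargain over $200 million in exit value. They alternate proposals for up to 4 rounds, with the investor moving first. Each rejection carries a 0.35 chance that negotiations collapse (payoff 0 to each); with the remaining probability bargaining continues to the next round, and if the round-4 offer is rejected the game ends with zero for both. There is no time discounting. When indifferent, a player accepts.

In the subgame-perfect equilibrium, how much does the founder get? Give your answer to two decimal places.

100.43

Round 4 (the founder proposes): the investor will accept anything ≥ 0, so the founder offers 0 and keeps 200.
Round 3 (the investor proposes): rejecting gives the founder an expected 0.65 × 200 = 130. The investor offers 130 and keeps 200 − 130 = 70.
Round 2 (the founder proposes): rejecting gives the investor an expected 0.65 × 70 = 45.5; the founder offers that and keeps 154.5.
Round 1 (the investor proposes): rejecting gives the founder an expected 0.65 × 154.5 = 100.425; the investor offers that and keeps 99.575.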